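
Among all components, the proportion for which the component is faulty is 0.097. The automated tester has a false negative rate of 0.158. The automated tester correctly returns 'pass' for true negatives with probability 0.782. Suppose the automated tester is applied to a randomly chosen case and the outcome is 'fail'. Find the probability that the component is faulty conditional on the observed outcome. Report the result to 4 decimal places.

Write H for 'the component is faulty'. Prior odds H:¬H = 0.097/0.903 = 0.10742. For the 'fail' outcome, the likelihood ratio is 0.842/0.218 = 3.8624.
Posterior odds = 0.10742 × 3.8624 = 0.41490, so P(H|E) = 0.41490/(1+0.41490) = 0.2932.

P(H | E) ≈ 0.2932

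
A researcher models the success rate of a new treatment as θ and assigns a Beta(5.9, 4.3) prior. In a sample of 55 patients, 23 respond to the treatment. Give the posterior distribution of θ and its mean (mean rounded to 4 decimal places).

Observing 23 successes and 32 failures updates Beta(5.9, 4.3) by adding the success and failure counts to the two shape parameters: α = 5.9+23 = 28.9, β = 4.3+32 = 36.3.
Posterior mean = α/(α+β) = 28.9/65.2 = 0.4433.

Posterior: Beta(28.9, 36.3); mean ≈ 0.4433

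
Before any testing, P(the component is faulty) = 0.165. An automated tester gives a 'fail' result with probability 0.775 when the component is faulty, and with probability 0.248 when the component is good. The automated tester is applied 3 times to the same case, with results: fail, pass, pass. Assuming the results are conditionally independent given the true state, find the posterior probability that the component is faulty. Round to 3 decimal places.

Let H be the event that the component is faulty; start with P(H) = 0.165. P('fail'|H) = 0.775, P('fail'|¬H) = 0.248.
Update on result 1 ('fail'): P(H) ← 0.775·0.1650 / (0.775·0.1650 + 0.248·0.8350) = 0.12788/0.33496 = 0.3818.
Update on result 2 ('pass'): P(H) ← 0.225·0.3818 / (0.225·0.3818 + 0.752·0.6182) = 0.085898/0.55081 = 0.1559.
Update on result 3 ('pass'): P(H) ← 0.225·0.1559 / (0.225·0.1559 + 0.752·0.8441) = 0.035088/0.66982 = 0.0524.

Posterior P(H) ≈ 0.052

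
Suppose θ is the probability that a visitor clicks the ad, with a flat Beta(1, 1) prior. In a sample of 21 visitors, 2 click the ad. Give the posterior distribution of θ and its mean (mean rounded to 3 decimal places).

Observing 2 successes and 19 failures updates Beta(1, 1) by adding the success and failure counts to the two shape parameters: α = 1+2 = 3, β = 1+19 = 20.
E[θ | data] = 3/(3+20) = 0.130.

Posterior: Beta(3, 20); mean ≈ 0.130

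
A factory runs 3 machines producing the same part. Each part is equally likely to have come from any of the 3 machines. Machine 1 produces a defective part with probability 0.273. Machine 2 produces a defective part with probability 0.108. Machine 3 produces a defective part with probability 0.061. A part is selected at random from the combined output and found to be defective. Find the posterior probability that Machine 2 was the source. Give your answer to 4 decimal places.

Posterior probability ≈ 0.2443

P(defective|M1) = 0.273; P(defective|M2) = 0.108; P(defective|M3) = 0.061.
Prior × likelihood for each source: 0.333333·0.273=0.09100, 0.333333·0.108=0.03600, 0.333333·0.061=0.02033. Summing gives P(defective) = 0.14733.
P(Machine 2 | defective) = 0.03600 / 0.14733 = 0.2443.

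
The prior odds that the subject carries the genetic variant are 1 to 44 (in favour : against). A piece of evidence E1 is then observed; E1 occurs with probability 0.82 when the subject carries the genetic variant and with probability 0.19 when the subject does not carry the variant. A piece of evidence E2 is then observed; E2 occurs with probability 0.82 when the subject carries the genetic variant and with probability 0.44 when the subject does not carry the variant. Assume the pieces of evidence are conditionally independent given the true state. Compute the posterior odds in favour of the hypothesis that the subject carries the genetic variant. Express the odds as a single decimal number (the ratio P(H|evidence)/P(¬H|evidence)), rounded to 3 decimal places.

Posterior odds ≈ 0.183

Prior odds = 1/44 = 0.022727. In log-odds, ln(0.022727) = -3.7842.
Add log likelihood ratios: ln(4.3158) + ln(1.8636) = 2.0848.
Posterior log-odds = -1.6994, so posterior odds = exp(-1.6994) = 0.18280.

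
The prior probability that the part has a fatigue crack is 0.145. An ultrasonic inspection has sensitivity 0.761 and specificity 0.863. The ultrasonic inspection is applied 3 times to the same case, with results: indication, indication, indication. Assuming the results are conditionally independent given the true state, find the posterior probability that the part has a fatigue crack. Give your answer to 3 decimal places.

Let H be the event that the part has a fatigue crack; start with P(H) = 0.145. P('indication'|H) = 0.761, P('indication'|¬H) = 0.137.
Update on result 1 ('indication'): P(H) ← 0.761·0.1450 / (0.761·0.1450 + 0.137·0.8550) = 0.11034/0.22748 = 0.4851.
Update on result 2 ('indication'): P(H) ← 0.761·0.4851 / (0.761·0.4851 + 0.137·0.5149) = 0.36914/0.43969 = 0.8396.
Update on result 3 ('indication'): P(H) ← 0.761·0.8396 / (0.761·0.8396 + 0.137·0.1604) = 0.63890/0.66088 = 0.9667.

Posterior P(H) ≈ 0.967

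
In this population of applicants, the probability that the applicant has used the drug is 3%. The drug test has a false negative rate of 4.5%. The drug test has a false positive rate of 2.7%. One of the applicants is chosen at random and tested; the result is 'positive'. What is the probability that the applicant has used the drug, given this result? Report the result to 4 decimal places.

P(H | E) ≈ 0.5224

Let H be the event that the applicant has used the drug. P(H) = 0.03, so P(¬H) = 0.97. With E the 'positive' result, P(E|H) = 0.955 and P(E|¬H) = 0.027.
P(E) = 0.955·0.03 + 0.027·0.97 = 0.028650 + 0.026190 = 0.054840.
By Bayes' theorem, P(H|E) = 0.028650 / 0.054840 = 0.5224.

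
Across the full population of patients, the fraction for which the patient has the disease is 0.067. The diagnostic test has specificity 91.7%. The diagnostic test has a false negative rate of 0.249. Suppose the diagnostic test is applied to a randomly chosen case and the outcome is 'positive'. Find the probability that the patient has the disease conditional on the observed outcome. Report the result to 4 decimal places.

P(H | E) ≈ 0.3939

Let H be the event that the patient has the disease. P(H) = 0.067, so P(¬H) = 0.933. With E the 'positive' result, P(E|H) = 0.751 and P(E|¬H) = 0.083.
P(E) = 0.751·0.067 + 0.083·0.933 = 0.050317 + 0.077439 = 0.12776.
By Bayes' theorem, P(H|E) = 0.050317 / 0.12776 = 0.3939.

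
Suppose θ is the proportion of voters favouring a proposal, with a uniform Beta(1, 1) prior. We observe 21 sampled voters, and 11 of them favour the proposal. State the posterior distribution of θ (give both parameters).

Posterior: Beta(12, 11)

The binomial likelihood is conjugate to the Beta prior: with 11 successes and 10 failures, the posterior is Beta(1+11, 1+10) = Beta(12, 11).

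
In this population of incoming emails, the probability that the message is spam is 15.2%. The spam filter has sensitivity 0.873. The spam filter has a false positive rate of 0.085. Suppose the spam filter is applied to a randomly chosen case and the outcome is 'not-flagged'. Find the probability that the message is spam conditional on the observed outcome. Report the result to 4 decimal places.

P(H | E) ≈ 0.0243

Let H be the event that the message is spam. P(H) = 0.152, so P(¬H) = 0.848. With E the 'not-flagged' result, P(E|H) = 0.127 and P(E|¬H) = 0.915.
P(E) = 0.127·0.152 + 0.915·0.848 = 0.019304 + 0.77592 = 0.79522.
By Bayes' theorem, P(H|E) = 0.019304 / 0.79522 = 0.0243.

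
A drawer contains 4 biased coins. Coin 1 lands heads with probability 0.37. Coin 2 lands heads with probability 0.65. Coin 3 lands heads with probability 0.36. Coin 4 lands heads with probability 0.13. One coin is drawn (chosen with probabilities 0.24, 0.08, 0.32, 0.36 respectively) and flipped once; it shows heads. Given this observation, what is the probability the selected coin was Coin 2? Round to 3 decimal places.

P(heads|C1) = 0.37; P(heads|C2) = 0.65; P(heads|C3) = 0.36; P(heads|C4) = 0.13.
Prior × likelihood for each source: 0.24·0.37=0.08880, 0.08·0.65=0.05200, 0.32·0.36=0.1152, 0.36·0.13=0.04680. Summing gives P(heads) = 0.30280.
P(Coin 2 | heads) = 0.05200 / 0.30280 = 0.172.

Posterior probability ≈ 0.172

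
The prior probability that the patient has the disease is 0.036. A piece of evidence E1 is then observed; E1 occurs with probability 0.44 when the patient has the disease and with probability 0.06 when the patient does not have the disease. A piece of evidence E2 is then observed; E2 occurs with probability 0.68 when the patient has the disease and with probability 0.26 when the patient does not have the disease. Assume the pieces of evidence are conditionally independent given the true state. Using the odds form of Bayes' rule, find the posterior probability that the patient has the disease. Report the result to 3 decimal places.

Prior odds = 0.036/(1−0.036) = 0.037344.
Likelihood ratio for E1 = 0.44/0.06 = 7.3333.
Likelihood ratio for E2 = 0.68/0.26 = 2.6154.
Posterior odds = prior odds × LR₁ × LR₂ = 0.71625.
Posterior probability = odds/(1+odds) = 0.71625/1.7162 = 0.417.

Posterior probability ≈ 0.417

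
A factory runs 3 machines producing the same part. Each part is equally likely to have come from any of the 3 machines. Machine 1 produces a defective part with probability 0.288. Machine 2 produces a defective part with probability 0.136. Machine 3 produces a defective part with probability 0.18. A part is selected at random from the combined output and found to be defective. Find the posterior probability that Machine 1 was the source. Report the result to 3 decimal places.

P(defective|M1) = 0.288; P(defective|M2) = 0.136; P(defective|M3) = 0.18.
Prior × likelihood for each source: 0.333333·0.288=0.09600, 0.333333·0.136=0.04533, 0.333333·0.18=0.06000. Summing gives P(defective) = 0.20133.
P(Machine 1 | defective) = 0.09600 / 0.20133 = 0.477.

Posterior probability ≈ 0.477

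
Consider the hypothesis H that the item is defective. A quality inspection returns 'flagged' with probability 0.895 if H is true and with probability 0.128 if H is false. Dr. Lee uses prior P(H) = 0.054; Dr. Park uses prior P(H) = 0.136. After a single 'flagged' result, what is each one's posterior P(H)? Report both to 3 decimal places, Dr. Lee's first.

The likelihood ratio for a 'flagged' result is 0.895/0.128 = 6.9922.
Dr. Lee: prior odds 0.054/0.946 = 0.057082; posterior odds 0.39913; posterior probability 0.285.
Dr. Park: prior odds 0.136/0.864 = 0.15741; posterior odds 1.1006; posterior probability 0.524.

Dr. Lee: 0.285; Dr. Park: 0.524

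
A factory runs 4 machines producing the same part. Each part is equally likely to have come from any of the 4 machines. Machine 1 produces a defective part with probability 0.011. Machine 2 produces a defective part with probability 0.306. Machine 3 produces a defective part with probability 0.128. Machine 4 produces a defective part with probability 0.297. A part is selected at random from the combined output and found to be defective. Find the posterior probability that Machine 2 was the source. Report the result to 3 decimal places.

P(defective|M1) = 0.011; P(defective|M2) = 0.306; P(defective|M3) = 0.128; P(defective|M4) = 0.297.
Prior × likelihood for each source: 0.25·0.011=0.002750, 0.25·0.306=0.07650, 0.25·0.128=0.03200, 0.25·0.297=0.07425. Summing gives P(defective) = 0.18550.
P(Machine 2 | defective) = 0.07650 / 0.18550 = 0.412.

Posterior probability ≈ 0.412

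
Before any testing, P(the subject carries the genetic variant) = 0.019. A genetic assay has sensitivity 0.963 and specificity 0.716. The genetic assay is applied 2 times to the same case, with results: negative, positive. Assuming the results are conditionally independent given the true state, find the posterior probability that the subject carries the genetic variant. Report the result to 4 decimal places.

With H the event that the subject carries the genetic variant, the joint likelihood of the observed sequence is P(data|H) = 0.037·0.963 = 0.035631 and P(data|¬H) = 0.716·0.284 = 0.20334.
Bayes: P(H|data) = 0.019·0.035631 / (0.019·0.035631 + 0.981·0.20334) = 0.00067699/0.20016 = 0.0034.

Posterior P(H) ≈ 0.0034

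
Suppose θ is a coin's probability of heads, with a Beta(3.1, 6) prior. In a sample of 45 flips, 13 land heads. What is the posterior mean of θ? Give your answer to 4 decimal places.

Posterior mean ≈ 0.2976

The binomial likelihood is conjugate to the Beta prior: with 13 successes and 32 failures, the posterior is Beta(3.1+13, 6+32) = Beta(16.1, 38).
Posterior mean = α/(α+β) = 16.1/54.1 = 0.2976.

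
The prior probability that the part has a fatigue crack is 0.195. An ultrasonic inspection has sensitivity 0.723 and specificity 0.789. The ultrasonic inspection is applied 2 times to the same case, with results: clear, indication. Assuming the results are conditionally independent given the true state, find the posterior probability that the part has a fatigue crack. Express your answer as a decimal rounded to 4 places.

Let H be the event that the part has a fatigue crack; start with P(H) = 0.195. P('indication'|H) = 0.723, P('indication'|¬H) = 0.211.
Update on result 1 ('clear'): P(H) ← 0.277·0.1950 / (0.277·0.1950 + 0.789·0.8050) = 0.054015/0.68916 = 0.0784.
Update on result 2 ('indication'): P(H) ← 0.723·0.0784 / (0.723·0.0784 + 0.211·0.9216) = 0.056667/0.25113 = 0.2256.

Posterior P(H) ≈ 0.2256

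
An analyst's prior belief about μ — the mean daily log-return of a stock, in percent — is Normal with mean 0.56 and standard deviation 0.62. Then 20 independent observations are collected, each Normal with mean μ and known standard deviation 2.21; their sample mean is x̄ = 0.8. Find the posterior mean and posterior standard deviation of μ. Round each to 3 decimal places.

Posterior mean ≈ 0.707; posterior SD ≈ 0.386

With known σ, the Normal prior is conjugate. Weight on the data is w = (n/σ²)/(n/σ² + 1/τ₀²) = 4.09492/(4.09492+2.60146) = 0.61151.
Posterior mean = w·x̄ + (1−w)·μ₀ = 0.61151·0.8 + 0.38849·0.56 = 0.707. Posterior variance = 1/(4.09492+2.60146) = 0.149334, so SD = 0.386.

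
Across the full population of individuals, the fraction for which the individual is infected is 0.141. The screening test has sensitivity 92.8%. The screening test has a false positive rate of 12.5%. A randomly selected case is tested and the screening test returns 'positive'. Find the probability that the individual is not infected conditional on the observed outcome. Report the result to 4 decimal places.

P(¬H | E) ≈ 0.4507

Write H for 'the individual is infected'. Prior odds H:¬H = 0.141/0.859 = 0.16414. For the 'positive' outcome, the likelihood ratio is 0.928/0.125 = 7.4240.
Posterior odds = 0.16414 × 7.4240 = 1.2186, so P(H|E) = 1.2186/(1+1.2186) = 0.5493. Then P(¬H|E) = 1 − 0.5493 = 0.4507.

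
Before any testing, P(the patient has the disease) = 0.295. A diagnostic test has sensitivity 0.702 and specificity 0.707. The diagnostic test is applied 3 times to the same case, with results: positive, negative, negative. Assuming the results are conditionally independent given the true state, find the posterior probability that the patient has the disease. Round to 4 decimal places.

Posterior P(H) ≈ 0.1512

With H the event that the patient has the disease, the joint likelihood of the observed sequence is P(data|H) = 0.702·0.298·0.298 = 0.062340 and P(data|¬H) = 0.293·0.707·0.707 = 0.14646.
Bayes: P(H|data) = 0.295·0.062340 / (0.295·0.062340 + 0.705·0.14646) = 0.018390/0.12164 = 0.1512.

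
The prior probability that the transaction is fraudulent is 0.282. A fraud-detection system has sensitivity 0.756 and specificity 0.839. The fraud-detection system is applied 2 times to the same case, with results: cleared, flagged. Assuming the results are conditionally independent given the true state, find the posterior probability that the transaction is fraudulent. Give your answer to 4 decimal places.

Posterior P(H) ≈ 0.3491

With H the event that the transaction is fraudulent, the joint likelihood of the observed sequence is P(data|H) = 0.244·0.756 = 0.18446 and P(data|¬H) = 0.839·0.161 = 0.13508.
Bayes: P(H|data) = 0.282·0.18446 / (0.282·0.18446 + 0.718·0.13508) = 0.052019/0.14901 = 0.3491.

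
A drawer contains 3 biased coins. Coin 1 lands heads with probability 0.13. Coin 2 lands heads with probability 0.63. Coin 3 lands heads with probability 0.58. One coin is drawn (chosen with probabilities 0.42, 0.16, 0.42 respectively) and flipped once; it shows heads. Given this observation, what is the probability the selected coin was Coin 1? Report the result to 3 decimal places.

Tabulate prior·likelihood by source: [1] prior 0.42, lik 0.13, product 0.05460; [2] prior 0.16, lik 0.63, product 0.1008; [3] prior 0.42, lik 0.58, product 0.2436.
Normalizing constant = 0.39900; the posterior for Coin 1 is its product over the sum, 0.05460/0.39900 = 0.137.

Posterior probability ≈ 0.137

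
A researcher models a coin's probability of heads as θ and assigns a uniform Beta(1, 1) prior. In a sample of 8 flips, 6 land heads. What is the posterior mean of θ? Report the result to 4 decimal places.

Observing 6 successes and 2 failures updates Beta(1, 1) by adding the success and failure counts to the two shape parameters: α = 1+6 = 7, β = 1+2 = 3.
Posterior mean = α/(α+β) = 7/10 = 0.7000.

Posterior mean ≈ 0.7000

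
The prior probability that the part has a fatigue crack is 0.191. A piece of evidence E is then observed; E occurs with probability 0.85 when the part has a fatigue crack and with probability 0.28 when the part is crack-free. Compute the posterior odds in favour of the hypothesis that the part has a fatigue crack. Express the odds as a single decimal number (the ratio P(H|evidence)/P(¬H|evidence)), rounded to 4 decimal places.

Posterior odds ≈ 0.7167

Prior odds = 0.191/(1−0.191) = 0.23609. In log-odds, ln(0.23609) = -1.4435.
Add log likelihood ratio: ln(3.0357) = 1.1104.
Posterior log-odds = -0.33308, so posterior odds = exp(-0.33308) = 0.71671.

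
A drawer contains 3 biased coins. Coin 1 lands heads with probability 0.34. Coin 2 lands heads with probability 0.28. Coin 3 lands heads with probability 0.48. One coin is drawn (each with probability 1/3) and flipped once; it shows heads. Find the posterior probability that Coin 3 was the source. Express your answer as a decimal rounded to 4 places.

Tabulate prior·likelihood by source: [1] prior 0.333333, lik 0.34, product 0.1133; [2] prior 0.333333, lik 0.28, product 0.09333; [3] prior 0.333333, lik 0.48, product 0.1600.
Normalizing constant = 0.36667; the posterior for Coin 3 is its product over the sum, 0.1600/0.36667 = 0.4364.

Posterior probability ≈ 0.4364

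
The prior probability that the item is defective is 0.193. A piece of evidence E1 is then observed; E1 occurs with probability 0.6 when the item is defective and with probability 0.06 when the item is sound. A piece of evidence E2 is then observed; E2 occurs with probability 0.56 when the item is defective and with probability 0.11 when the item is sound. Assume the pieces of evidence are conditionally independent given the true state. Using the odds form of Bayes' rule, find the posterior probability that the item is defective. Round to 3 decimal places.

Posterior probability ≈ 0.924

Prior odds = 0.193/(1−0.193) = 0.23916. In log-odds, ln(0.23916) = -1.4306.
Add log likelihood ratios: ln(10.000) + ln(5.0909) = 3.9300.
Posterior log-odds = 2.4994, so posterior odds = exp(2.4994) = 12.175. Converting, P(H|E) = 12.175/13.175 = 0.924.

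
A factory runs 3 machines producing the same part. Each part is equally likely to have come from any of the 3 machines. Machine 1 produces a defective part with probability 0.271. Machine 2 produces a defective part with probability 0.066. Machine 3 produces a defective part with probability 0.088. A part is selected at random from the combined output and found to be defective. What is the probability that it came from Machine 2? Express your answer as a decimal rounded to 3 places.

Tabulate prior·likelihood by source: [1] prior 0.333333, lik 0.271, product 0.09033; [2] prior 0.333333, lik 0.066, product 0.02200; [3] prior 0.333333, lik 0.088, product 0.02933.
Normalizing constant = 0.14167; the posterior for Machine 2 is its product over the sum, 0.02200/0.14167 = 0.155.

Posterior probability ≈ 0.155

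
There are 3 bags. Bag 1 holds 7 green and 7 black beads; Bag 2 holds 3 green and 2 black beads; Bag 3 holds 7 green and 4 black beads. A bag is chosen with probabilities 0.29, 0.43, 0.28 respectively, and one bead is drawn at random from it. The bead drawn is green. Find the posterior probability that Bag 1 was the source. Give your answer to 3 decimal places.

P(green|Bag 1) = 0.5; P(green|Bag 2) = 0.6; P(green|Bag 3) = 0.6364.
Prior × likelihood for each source: 0.29·0.5=0.1450, 0.43·0.6=0.2580, 0.28·0.6364=0.1782. Summing gives P(green) = 0.58118.
P(Bag 1 | green) = 0.1450 / 0.58118 = 0.249.

Posterior probability ≈ 0.249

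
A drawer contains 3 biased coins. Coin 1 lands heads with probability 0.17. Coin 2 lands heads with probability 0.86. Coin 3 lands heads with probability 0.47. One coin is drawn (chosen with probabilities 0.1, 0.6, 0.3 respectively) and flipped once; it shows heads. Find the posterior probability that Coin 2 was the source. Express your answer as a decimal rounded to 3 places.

P(heads|C1) = 0.17; P(heads|C2) = 0.86; P(heads|C3) = 0.47.
Prior × likelihood for each source: 0.1·0.17=0.01700, 0.6·0.86=0.5160, 0.3·0.47=0.1410. Summing gives P(heads) = 0.67400.
P(Coin 2 | heads) = 0.5160 / 0.67400 = 0.766.

Posterior probability ≈ 0.766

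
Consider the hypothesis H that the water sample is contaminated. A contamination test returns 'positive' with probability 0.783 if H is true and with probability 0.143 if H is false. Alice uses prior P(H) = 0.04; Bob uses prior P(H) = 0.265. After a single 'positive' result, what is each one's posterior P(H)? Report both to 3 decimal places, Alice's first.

The likelihood ratio for a 'positive' result is 0.783/0.143 = 5.4755.
Alice: prior odds 0.04/0.96 = 0.041667; posterior odds 0.22815; posterior probability 0.186.
Bob: prior odds 0.265/0.735 = 0.36054; posterior odds 1.9742; posterior probability 0.664.

Alice: 0.186; Bob: 0.664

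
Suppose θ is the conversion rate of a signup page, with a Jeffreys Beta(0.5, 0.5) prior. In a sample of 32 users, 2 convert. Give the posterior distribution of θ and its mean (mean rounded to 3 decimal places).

Observing 2 successes and 30 failures updates Beta(0.5, 0.5) by adding the success and failure counts to the two shape parameters: α = 0.5+2 = 2.5, β = 0.5+30 = 30.5.
E[θ | data] = 2.5/(2.5+30.5) = 0.076.

Posterior: Beta(2.5, 30.5); mean ≈ 0.076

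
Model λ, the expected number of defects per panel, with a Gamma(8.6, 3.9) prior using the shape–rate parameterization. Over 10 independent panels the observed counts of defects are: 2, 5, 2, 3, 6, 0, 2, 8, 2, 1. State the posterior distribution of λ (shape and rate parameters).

Posterior: Gamma(shape=39.6, rate=13.9)

Total count ∑xᵢ = 31 over n = 10 panels.
Gamma is conjugate to the Poisson likelihood: posterior is Gamma(shape = 8.6+31 = 39.6, rate = 3.9+10 = 13.9).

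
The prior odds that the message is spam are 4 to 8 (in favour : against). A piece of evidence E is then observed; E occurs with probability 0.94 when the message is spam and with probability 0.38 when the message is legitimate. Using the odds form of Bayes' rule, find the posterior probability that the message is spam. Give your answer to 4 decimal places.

Posterior probability ≈ 0.5529

Prior odds = 4/8 = 0.50000. In log-odds, ln(0.50000) = -0.69315.
Add log likelihood ratio: ln(2.4737) = 0.90571.
Posterior log-odds = 0.21256, so posterior odds = exp(0.21256) = 1.2368. Converting, P(H|E) = 1.2368/2.2368 = 0.5529.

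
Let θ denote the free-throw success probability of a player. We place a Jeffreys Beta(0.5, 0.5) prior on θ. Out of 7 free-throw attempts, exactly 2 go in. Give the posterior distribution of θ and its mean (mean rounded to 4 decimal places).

The binomial likelihood is conjugate to the Beta prior: with 2 successes and 5 failures, the posterior is Beta(0.5+2, 0.5+5) = Beta(2.5, 5.5).
Posterior mean = α/(α+β) = 2.5/8 = 0.3125.

Posterior: Beta(2.5, 5.5); mean ≈ 0.3125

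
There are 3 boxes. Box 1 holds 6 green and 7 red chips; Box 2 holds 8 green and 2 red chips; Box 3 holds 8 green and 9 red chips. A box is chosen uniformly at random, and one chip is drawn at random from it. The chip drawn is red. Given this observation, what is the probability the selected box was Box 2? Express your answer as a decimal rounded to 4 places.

Tabulate prior·likelihood by source: [1] prior 0.333333, lik 0.5385, product 0.1795; [2] prior 0.333333, lik 0.2, product 0.06667; [3] prior 0.333333, lik 0.5294, product 0.1765.
Normalizing constant = 0.42262; the posterior for Box 2 is its product over the sum, 0.06667/0.42262 = 0.1577.

Posterior probability ≈ 0.1577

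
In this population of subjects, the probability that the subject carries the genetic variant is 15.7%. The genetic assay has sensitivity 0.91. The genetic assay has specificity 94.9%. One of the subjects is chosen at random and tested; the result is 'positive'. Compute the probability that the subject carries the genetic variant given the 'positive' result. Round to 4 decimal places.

Let H be the event that the subject carries the genetic variant. P(H) = 0.157, so P(¬H) = 0.843. With E the 'positive' result, P(E|H) = 0.91 and P(E|¬H) = 0.051.
P(E) = 0.91·0.157 + 0.051·0.843 = 0.14287 + 0.042993 = 0.18586.
By Bayes' theorem, P(H|E) = 0.14287 / 0.18586 = 0.7687.

P(H | E) ≈ 0.7687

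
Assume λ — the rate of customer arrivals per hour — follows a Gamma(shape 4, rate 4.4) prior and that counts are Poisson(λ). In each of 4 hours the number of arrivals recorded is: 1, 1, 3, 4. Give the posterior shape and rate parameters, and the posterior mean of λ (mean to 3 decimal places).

Posterior: Gamma(shape=13, rate=8.4); mean ≈ 1.548

Total count ∑xᵢ = 9 over n = 4 hours.
Gamma is conjugate to the Poisson likelihood: posterior is Gamma(shape = 4+9 = 13, rate = 4.4+4 = 8.4).
E[λ | data] = 13/8.4 = 1.548.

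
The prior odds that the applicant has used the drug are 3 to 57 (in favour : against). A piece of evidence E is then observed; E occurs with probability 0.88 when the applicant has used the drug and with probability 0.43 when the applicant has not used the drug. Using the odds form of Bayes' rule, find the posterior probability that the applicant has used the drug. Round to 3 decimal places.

Prior odds = 3/57 = 0.052632. In log-odds, ln(0.052632) = -2.9444.
Add log likelihood ratio: ln(2.0465) = 0.71614.
Posterior log-odds = -2.2283, so posterior odds = exp(-2.2283) = 0.10771. Converting, P(H|E) = 0.10771/1.1077 = 0.097.

Posterior probability ≈ 0.097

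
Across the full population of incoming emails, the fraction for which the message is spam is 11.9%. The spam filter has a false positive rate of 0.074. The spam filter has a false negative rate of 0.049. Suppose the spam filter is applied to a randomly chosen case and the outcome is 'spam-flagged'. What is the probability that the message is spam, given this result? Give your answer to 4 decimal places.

P(H | E) ≈ 0.6345

Let H be the event that the message is spam. P(H) = 0.119, so P(¬H) = 0.881. With E the 'spam-flagged' result, P(E|H) = 0.951 and P(E|¬H) = 0.074.
P(E) = 0.951·0.119 + 0.074·0.881 = 0.11317 + 0.065194 = 0.17836.
By Bayes' theorem, P(H|E) = 0.11317 / 0.17836 = 0.6345.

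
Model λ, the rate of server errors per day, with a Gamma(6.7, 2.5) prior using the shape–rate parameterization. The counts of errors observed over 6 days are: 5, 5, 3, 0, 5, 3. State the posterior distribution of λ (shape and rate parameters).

Posterior: Gamma(shape=27.7, rate=8.5)

Total count ∑xᵢ = 21 over n = 6 days.
Gamma is conjugate to the Poisson likelihood: posterior is Gamma(shape = 6.7+21 = 27.7, rate = 2.5+6 = 8.5).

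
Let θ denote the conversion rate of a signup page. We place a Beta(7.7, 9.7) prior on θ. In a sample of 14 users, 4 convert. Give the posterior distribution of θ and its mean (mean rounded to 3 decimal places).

The binomial likelihood is conjugate to the Beta prior: with 4 successes and 10 failures, the posterior is Beta(7.7+4, 9.7+10) = Beta(11.7, 19.7).
Posterior mean = α/(α+β) = 11.7/31.4 = 0.373.

Posterior: Beta(11.7, 19.7); mean ≈ 0.373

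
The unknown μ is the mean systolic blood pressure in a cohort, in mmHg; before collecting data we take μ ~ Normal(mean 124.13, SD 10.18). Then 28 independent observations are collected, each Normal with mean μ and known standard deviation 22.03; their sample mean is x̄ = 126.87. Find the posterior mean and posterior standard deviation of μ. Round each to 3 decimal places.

Posterior mean ≈ 126.477; posterior SD ≈ 3.853

Prior precision 1/τ₀² = 1/10.18² = 0.00964949; data precision n/σ² = 28/22.03² = 0.0576938.
Posterior precision = 0.00964949 + 0.0576938 = 0.0673433, giving posterior SD = 1/√0.0673433 = 3.853.
Posterior mean = (0.00964949·124.13 + 0.0576938·126.87) / 0.0673433 = 126.477.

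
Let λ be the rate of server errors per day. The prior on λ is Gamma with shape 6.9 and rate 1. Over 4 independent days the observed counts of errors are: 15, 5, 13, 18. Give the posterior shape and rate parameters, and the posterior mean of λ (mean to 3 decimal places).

Posterior: Gamma(shape=57.9, rate=5); mean ≈ 11.580

The Poisson likelihood adds the total count to the shape and the number of exposure periods to the rate. Here ∑xᵢ = 51 and n = 4, so shape 6.9→57.9 and rate 1→5.
Posterior mean = shape/rate = 57.9/5 = 11.580.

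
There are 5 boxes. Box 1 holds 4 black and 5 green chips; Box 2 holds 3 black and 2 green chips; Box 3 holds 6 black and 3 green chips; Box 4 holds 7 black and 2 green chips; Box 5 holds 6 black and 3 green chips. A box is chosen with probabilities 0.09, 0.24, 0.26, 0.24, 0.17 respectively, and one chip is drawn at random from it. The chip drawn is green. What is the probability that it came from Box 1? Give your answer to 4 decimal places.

Posterior probability ≈ 0.1459

P(green|Box 1) = 0.5556; P(green|Box 2) = 0.4; P(green|Box 3) = 0.3333; P(green|Box 4) = 0.2222; P(green|Box 5) = 0.3333.
Prior × likelihood for each source: 0.09·0.5556=0.05000, 0.24·0.4=0.09600, 0.26·0.3333=0.08667, 0.24·0.2222=0.05333, 0.17·0.3333=0.05667. Summing gives P(green) = 0.34267.
P(Box 1 | green) = 0.05000 / 0.34267 = 0.1459.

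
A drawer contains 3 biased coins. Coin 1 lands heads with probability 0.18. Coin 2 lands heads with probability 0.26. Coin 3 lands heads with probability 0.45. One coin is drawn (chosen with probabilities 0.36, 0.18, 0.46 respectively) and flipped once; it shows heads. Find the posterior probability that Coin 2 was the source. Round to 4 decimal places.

P(heads|C1) = 0.18; P(heads|C2) = 0.26; P(heads|C3) = 0.45.
Prior × likelihood for each source: 0.36·0.18=0.06480, 0.18·0.26=0.04680, 0.46·0.45=0.2070. Summing gives P(heads) = 0.31860.
P(Coin 2 | heads) = 0.04680 / 0.31860 = 0.1469.

Posterior probability ≈ 0.1469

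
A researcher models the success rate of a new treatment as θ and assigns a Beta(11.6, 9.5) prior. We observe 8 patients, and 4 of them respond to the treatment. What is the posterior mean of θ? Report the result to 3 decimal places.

The binomial likelihood is conjugate to the Beta prior: with 4 successes and 4 failures, the posterior is Beta(11.6+4, 9.5+4) = Beta(15.6, 13.5).
E[θ | data] = 15.6/(15.6+13.5) = 0.536.

Posterior mean ≈ 0.536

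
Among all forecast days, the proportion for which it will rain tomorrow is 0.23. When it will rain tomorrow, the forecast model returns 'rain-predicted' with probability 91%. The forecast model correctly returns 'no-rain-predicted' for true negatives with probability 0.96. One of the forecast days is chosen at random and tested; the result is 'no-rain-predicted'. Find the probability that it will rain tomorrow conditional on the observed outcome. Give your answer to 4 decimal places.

Let H be the event that it will rain tomorrow. P(H) = 0.23, so P(¬H) = 0.77. With E the 'no-rain-predicted' result, P(E|H) = 0.09 and P(E|¬H) = 0.96.
P(E) = 0.09·0.23 + 0.96·0.77 = 0.020700 + 0.73920 = 0.75990.
By Bayes' theorem, P(H|E) = 0.020700 / 0.75990 = 0.0272.

P(H | E) ≈ 0.0272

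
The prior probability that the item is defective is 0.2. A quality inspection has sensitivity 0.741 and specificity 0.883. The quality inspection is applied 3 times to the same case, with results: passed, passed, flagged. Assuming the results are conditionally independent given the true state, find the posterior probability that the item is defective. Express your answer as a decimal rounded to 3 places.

Let H be the event that the item is defective; start with P(H) = 0.2. P('flagged'|H) = 0.741, P('flagged'|¬H) = 0.117.
Update on result 1 ('passed'): P(H) ← 0.259·0.2000 / (0.259·0.2000 + 0.883·0.8000) = 0.051800/0.75820 = 0.0683.
Update on result 2 ('passed'): P(H) ← 0.259·0.0683 / (0.259·0.0683 + 0.883·0.9317) = 0.017695/0.84037 = 0.0211.
Update on result 3 ('flagged'): P(H) ← 0.741·0.0211 / (0.741·0.0211 + 0.117·0.9789) = 0.015602/0.13014 = 0.1199.

Posterior P(H) ≈ 0.120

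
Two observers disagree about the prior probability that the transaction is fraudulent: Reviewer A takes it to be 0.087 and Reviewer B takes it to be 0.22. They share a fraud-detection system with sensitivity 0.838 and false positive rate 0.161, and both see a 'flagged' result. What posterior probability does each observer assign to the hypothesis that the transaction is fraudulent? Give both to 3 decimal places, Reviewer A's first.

The likelihood ratio for a 'flagged' result is 0.838/0.161 = 5.2050.
Reviewer A: prior odds 0.087/0.913 = 0.095290; posterior odds 0.49598; posterior probability 0.332.
Reviewer B: prior odds 0.22/0.78 = 0.28205; posterior odds 1.4681; posterior probability 0.595.

Reviewer A: 0.332; Reviewer B: 0.595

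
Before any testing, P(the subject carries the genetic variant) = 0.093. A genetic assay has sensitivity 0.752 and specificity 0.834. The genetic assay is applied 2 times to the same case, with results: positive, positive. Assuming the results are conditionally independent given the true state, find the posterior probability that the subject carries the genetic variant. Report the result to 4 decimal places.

Posterior P(H) ≈ 0.6779

Let H be the event that the subject carries the genetic variant; start with P(H) = 0.093. P('positive'|H) = 0.752, P('positive'|¬H) = 0.166.
Update on result 1 ('positive'): P(H) ← 0.752·0.0930 / (0.752·0.0930 + 0.166·0.9070) = 0.069936/0.22050 = 0.3172.
Update on result 2 ('positive'): P(H) ← 0.752·0.3172 / (0.752·0.3172 + 0.166·0.6828) = 0.23851/0.35186 = 0.6779.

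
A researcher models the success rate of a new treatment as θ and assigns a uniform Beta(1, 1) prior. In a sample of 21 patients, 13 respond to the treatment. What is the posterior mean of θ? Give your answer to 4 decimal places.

The binomial likelihood is conjugate to the Beta prior: with 13 successes and 8 failures, the posterior is Beta(1+13, 1+8) = Beta(14, 9).
E[θ | data] = 14/(14+9) = 0.6087.

Posterior mean ≈ 0.6087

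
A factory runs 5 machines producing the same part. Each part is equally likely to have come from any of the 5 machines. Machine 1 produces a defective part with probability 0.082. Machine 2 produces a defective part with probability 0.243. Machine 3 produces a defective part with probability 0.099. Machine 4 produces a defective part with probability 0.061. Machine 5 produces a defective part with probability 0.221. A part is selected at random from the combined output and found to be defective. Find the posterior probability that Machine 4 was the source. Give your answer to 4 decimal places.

Posterior probability ≈ 0.0864

Tabulate prior·likelihood by source: [1] prior 0.2, lik 0.082, product 0.01640; [2] prior 0.2, lik 0.243, product 0.04860; [3] prior 0.2, lik 0.099, product 0.01980; [4] prior 0.2, lik 0.061, product 0.01220; [5] prior 0.2, lik 0.221, product 0.04420.
Normalizing constant = 0.14120; the posterior for Machine 4 is its product over the sum, 0.01220/0.14120 = 0.0864.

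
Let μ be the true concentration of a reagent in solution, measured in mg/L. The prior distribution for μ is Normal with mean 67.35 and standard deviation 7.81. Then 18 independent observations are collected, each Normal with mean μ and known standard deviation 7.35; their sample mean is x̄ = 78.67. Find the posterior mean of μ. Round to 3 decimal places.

With known σ, the Normal prior is conjugate. Weight on the data is w = (n/σ²)/(n/σ² + 1/τ₀²) = 0.333195/(0.333195+0.0163945) = 0.95310.
Posterior mean = w·x̄ + (1−w)·μ₀ = 0.95310·78.67 + 0.046896·67.35 = 78.139.

Posterior mean ≈ 78.139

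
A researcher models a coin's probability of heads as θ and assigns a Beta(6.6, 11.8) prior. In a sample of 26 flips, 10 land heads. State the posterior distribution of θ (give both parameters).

Observing 10 successes and 16 failures updates Beta(6.6, 11.8) by adding the success and failure counts to the two shape parameters: α = 6.6+10 = 16.6, β = 11.8+16 = 27.8.

Posterior: Beta(16.6, 27.8)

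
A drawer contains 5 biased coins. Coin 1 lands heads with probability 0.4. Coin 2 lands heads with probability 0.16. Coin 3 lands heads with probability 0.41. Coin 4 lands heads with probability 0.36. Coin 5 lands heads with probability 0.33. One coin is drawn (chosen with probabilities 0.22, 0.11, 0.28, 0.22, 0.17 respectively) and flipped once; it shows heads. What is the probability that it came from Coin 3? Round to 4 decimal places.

Posterior probability ≈ 0.3227

Tabulate prior·likelihood by source: [1] prior 0.22, lik 0.4, product 0.08800; [2] prior 0.11, lik 0.16, product 0.01760; [3] prior 0.28, lik 0.41, product 0.1148; [4] prior 0.22, lik 0.36, product 0.07920; [5] prior 0.17, lik 0.33, product 0.05610.
Normalizing constant = 0.35570; the posterior for Coin 3 is its product over the sum, 0.1148/0.35570 = 0.3227.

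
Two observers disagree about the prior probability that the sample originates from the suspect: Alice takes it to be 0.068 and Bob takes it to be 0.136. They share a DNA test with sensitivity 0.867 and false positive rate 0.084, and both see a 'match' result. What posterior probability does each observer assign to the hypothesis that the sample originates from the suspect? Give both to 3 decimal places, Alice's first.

The likelihood ratio for a 'match' result is 0.867/0.084 = 10.321.
Alice: prior odds 0.068/0.932 = 0.072961; posterior odds 0.75307; posterior probability 0.430.
Bob: prior odds 0.136/0.864 = 0.15741; posterior odds 1.6247; posterior probability 0.619.

Alice: 0.430; Bob: 0.619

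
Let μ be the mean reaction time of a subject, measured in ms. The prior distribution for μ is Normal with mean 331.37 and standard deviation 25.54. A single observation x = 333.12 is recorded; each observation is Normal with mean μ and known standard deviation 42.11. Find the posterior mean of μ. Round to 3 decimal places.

Posterior mean ≈ 331.841

With known σ, the Normal prior is conjugate. Weight on the data is w = (n/σ²)/(n/σ² + 1/τ₀²) = 0.00056394/(0.00056394+0.00153306) = 0.26893.
Posterior mean = w·x̄ + (1−w)·μ₀ = 0.26893·333.12 + 0.73107·331.37 = 331.841.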